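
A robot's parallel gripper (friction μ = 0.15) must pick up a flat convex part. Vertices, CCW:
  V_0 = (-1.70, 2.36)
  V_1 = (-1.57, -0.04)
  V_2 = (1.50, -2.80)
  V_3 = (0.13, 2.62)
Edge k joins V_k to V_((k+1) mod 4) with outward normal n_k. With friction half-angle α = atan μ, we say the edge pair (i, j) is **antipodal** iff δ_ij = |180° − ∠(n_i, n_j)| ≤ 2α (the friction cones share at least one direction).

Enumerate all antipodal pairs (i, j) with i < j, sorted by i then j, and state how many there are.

α = atan 0.15 = 8.53°;  2α = 17.06°
n_0 = (-0.9985, -0.0541)
n_1 = (-0.6686, -0.7437)
n_2 = (+0.9695, +0.2451)
n_3 = (-0.1407, +0.9901)
  (0,1): δ = 135.06°  ·
  (0,2): δ = 11.08°  ✓
  (0,3): δ = 94.99°  ·
  (1,2): δ = 33.86°  ·
  (1,3): δ = 50.04°  ·
  (2,3): δ = 96.10°  ·
antipodal pairs: 1

count = 1; pairs: (0,2)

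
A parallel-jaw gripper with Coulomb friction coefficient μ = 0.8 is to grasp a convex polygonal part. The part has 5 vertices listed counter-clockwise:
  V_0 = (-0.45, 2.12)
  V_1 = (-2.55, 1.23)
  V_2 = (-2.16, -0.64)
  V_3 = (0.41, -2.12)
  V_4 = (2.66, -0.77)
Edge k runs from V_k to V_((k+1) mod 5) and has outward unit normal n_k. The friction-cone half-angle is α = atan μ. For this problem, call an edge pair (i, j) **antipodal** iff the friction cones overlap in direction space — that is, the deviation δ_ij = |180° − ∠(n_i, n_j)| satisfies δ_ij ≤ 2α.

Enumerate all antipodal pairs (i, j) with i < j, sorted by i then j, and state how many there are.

α = atan 0.8 = 38.66°;  2α = 77.32°
n_0 = (-0.3902, +0.9207)
n_1 = (-0.9789, -0.2042)
n_2 = (-0.4990, -0.8666)
n_3 = (+0.5145, -0.8575)
n_4 = (+0.6807, +0.7325)
  (0,1): δ = 101.19°  ·
  (0,2): δ = 52.90°  ✓
  (0,3): δ = 8.00°  ✓
  (0,4): δ = 114.13°  ·
  (1,2): δ = 131.72°  ·
  (1,3): δ = 70.82°  ✓
  (1,4): δ = 35.32°  ✓
  (2,3): δ = 119.10°  ·
  (2,4): δ = 12.96°  ✓
  (3,4): δ = 73.86°  ✓
antipodal pairs: 6

count = 6; pairs: (0,2), (0,3), (1,3), (1,4), (2,4), (3,4)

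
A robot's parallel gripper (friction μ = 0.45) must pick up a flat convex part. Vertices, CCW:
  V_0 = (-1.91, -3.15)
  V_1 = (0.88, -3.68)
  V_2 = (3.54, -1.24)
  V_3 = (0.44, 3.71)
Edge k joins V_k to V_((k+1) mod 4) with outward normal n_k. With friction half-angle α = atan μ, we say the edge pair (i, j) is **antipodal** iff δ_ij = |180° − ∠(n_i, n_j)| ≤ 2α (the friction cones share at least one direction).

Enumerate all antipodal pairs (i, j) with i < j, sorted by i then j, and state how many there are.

α = atan 0.45 = 24.23°;  2α = 48.46°
n_0 = (-0.1866, -0.9824)
n_1 = (+0.6760, -0.7369)
n_2 = (+0.8475, +0.5308)
n_3 = (-0.9460, +0.3241)
  (0,1): δ = 126.71°  ·
  (0,2): δ = 47.19°  ✓
  (0,3): δ = 81.85°  ·
  (1,2): δ = 100.47°  ·
  (1,3): δ = 28.56°  ✓
  (2,3): δ = 50.97°  ·
antipodal pairs: 2

count = 2; pairs: (0,2), (1,3)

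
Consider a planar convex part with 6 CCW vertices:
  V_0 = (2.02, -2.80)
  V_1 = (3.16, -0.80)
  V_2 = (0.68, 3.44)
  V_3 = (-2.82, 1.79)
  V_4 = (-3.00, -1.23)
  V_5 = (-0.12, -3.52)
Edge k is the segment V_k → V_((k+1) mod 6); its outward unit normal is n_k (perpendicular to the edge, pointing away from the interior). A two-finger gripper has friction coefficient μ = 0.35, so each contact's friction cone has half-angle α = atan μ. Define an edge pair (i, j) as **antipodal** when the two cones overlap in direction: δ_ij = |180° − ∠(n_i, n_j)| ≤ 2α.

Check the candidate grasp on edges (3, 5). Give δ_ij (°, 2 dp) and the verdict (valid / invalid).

α = atan 0.35 = 19.29°;  2α = 38.58°
edge 3: e_3 = (-0.18, -3.02);  n_3 = (-0.9982, +0.0595)
edge 5: e_5 = (+2.14, +0.72);  n_5 = (+0.3189, -0.9478)
∠(n_3, n_5) = 112.01°
δ = |180° − 112.01°| = 67.99°
67.99° > 2α = 38.58°  →  invalid

δ = 67.99°, invalid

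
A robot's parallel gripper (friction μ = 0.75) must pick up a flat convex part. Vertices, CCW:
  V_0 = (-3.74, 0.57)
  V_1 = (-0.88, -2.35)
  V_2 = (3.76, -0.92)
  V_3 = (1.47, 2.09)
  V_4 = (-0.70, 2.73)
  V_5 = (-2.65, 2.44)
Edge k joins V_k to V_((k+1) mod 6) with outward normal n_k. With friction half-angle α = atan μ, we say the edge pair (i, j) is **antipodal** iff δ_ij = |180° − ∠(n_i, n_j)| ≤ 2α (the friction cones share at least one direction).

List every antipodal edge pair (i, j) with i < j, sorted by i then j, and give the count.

count = 8; pairs: (0,2), (0,3), (0,4), (1,2), (1,3), (1,4), (1,5), (2,5)

α = atan 0.75 = 36.87°;  2α = 73.74°
n_0 = (-0.7144, -0.6997)
n_1 = (+0.2945, -0.9556)
n_2 = (+0.7959, +0.6055)
n_3 = (+0.2829, +0.9592)
n_4 = (-0.1471, +0.9891)
n_5 = (-0.8639, +0.5036)
  (0,1): δ = 117.28°  ·
  (0,2): δ = 7.14°  ✓
  (0,3): δ = 29.16°  ✓
  (0,4): δ = 54.05°  ✓
  (0,5): δ = 105.36°  ·
  (1,2): δ = 69.86°  ✓
  (1,3): δ = 33.56°  ✓
  (1,4): δ = 8.67°  ✓
  (1,5): δ = 42.63°  ✓
  (2,3): δ = 143.70°  ·
  (2,4): δ = 118.80°  ·
  (2,5): δ = 67.50°  ✓
  (3,4): δ = 155.11°  ·
  (3,5): δ = 103.80°  ·
  (4,5): δ = 128.70°  ·
antipodal pairs: 8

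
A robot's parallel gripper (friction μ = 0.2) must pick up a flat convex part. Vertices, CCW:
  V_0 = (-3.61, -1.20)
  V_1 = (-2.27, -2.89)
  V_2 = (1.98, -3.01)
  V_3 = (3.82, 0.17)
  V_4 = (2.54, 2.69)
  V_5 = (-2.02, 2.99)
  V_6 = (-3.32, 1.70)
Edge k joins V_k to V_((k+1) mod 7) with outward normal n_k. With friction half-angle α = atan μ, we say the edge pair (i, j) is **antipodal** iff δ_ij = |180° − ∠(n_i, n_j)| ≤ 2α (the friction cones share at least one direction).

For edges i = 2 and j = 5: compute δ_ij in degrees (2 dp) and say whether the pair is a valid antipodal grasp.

δ = 15.17°, valid

α = atan 0.2 = 11.31°;  2α = 22.62°
edge 2: e_2 = (+1.84, +3.18);  n_2 = (+0.8656, -0.5008)
edge 5: e_5 = (-1.30, -1.29);  n_5 = (-0.7044, +0.7098)
∠(n_2, n_5) = 164.83°
δ = |180° − 164.83°| = 15.17°
15.17° ≤ 2α = 22.62°  →  valid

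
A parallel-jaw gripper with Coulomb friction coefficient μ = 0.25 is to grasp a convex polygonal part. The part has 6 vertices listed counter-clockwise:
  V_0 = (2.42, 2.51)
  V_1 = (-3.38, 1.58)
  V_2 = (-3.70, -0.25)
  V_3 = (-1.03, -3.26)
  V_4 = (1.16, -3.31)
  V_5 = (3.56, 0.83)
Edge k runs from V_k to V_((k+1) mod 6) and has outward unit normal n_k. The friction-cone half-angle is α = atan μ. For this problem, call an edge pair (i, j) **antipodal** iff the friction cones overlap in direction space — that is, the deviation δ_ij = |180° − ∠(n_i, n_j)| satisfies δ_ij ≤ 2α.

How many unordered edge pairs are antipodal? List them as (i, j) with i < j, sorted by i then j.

α = atan 0.25 = 14.04°;  2α = 28.07°
n_0 = (-0.1583, +0.9874)
n_1 = (-0.9851, +0.1722)
n_2 = (-0.7481, -0.6636)
n_3 = (-0.0228, -0.9997)
n_4 = (+0.8651, -0.5015)
n_5 = (+0.8275, +0.5615)
  (0,1): δ = 109.03°  ·
  (0,2): δ = 57.54°  ·
  (0,3): δ = 10.42°  ✓
  (0,4): δ = 50.79°  ·
  (0,5): δ = 115.05°  ·
  (1,2): δ = 128.51°  ·
  (1,3): δ = 81.39°  ·
  (1,4): δ = 20.18°  ✓
  (1,5): δ = 44.08°  ·
  (2,3): δ = 132.88°  ·
  (2,4): δ = 71.68°  ·
  (2,5): δ = 7.41°  ✓
  (3,4): δ = 118.79°  ·
  (3,5): δ = 54.53°  ·
  (4,5): δ = 115.74°  ·
antipodal pairs: 3

count = 3; pairs: (0,3), (1,4), (2,5)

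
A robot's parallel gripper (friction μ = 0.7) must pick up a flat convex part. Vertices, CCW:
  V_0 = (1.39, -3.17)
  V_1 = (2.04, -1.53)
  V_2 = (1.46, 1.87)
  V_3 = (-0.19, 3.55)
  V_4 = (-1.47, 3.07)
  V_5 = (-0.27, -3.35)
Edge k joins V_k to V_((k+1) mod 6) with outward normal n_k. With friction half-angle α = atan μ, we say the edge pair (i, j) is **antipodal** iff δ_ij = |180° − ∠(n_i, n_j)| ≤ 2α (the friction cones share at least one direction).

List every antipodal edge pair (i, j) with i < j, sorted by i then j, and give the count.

α = atan 0.7 = 34.99°;  2α = 69.98°
n_0 = (+0.9296, -0.3685)
n_1 = (+0.9858, +0.1682)
n_2 = (+0.7134, +0.7007)
n_3 = (-0.3511, +0.9363)
n_4 = (-0.9830, -0.1837)
n_5 = (+0.1078, -0.9942)
  (0,1): δ = 148.70°  ·
  (0,2): δ = 113.90°  ·
  (0,3): δ = 47.82°  ✓
  (0,4): δ = 32.21°  ✓
  (0,5): δ = 117.81°  ·
  (1,2): δ = 145.20°  ·
  (1,3): δ = 79.12°  ·
  (1,4): δ = 0.91°  ✓
  (1,5): δ = 86.51°  ·
  (2,3): δ = 113.93°  ·
  (2,4): δ = 33.90°  ✓
  (2,5): δ = 51.70°  ✓
  (3,4): δ = 99.97°  ·
  (3,5): δ = 14.37°  ✓
  (4,5): δ = 94.40°  ·
antipodal pairs: 6

count = 6; pairs: (0,3), (0,4), (1,4), (2,4), (2,5), (3,5)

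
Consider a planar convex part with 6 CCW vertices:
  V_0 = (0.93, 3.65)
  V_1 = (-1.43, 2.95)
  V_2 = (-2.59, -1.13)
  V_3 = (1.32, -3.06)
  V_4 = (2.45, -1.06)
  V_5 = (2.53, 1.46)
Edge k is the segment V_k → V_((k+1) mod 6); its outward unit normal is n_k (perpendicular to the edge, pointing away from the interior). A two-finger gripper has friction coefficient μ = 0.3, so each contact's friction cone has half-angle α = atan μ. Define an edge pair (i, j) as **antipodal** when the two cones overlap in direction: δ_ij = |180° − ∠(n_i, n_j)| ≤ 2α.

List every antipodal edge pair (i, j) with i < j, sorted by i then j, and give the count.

α = atan 0.3 = 16.70°;  2α = 33.40°
n_0 = (-0.2844, +0.9587)
n_1 = (-0.9619, +0.2735)
n_2 = (-0.4426, -0.8967)
n_3 = (+0.8706, -0.4919)
n_4 = (+0.9995, -0.0317)
n_5 = (+0.8075, +0.5899)
  (0,1): δ = 122.39°  ·
  (0,2): δ = 42.79°  ·
  (0,3): δ = 44.01°  ·
  (0,4): δ = 71.66°  ·
  (0,5): δ = 109.63°  ·
  (1,2): δ = 100.40°  ·
  (1,3): δ = 13.60°  ✓
  (1,4): δ = 14.05°  ✓
  (1,5): δ = 52.02°  ·
  (2,3): δ = 93.20°  ·
  (2,4): δ = 65.55°  ·
  (2,5): δ = 27.58°  ✓
  (3,4): δ = 152.35°  ·
  (3,5): δ = 114.38°  ·
  (4,5): δ = 142.03°  ·
antipodal pairs: 3

count = 3; pairs: (1,3), (1,4), (2,5)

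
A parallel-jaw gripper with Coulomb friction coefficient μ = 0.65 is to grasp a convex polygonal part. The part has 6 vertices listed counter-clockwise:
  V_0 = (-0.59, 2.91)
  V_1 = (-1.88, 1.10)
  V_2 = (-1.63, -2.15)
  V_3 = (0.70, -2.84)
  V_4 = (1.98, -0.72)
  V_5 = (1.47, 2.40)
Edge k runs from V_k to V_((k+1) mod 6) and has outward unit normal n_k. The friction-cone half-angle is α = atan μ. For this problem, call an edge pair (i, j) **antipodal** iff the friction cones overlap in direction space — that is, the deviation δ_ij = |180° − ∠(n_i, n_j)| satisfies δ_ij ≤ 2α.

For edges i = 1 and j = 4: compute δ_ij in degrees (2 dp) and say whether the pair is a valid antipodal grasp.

α = atan 0.65 = 33.02°;  2α = 66.05°
edge 1: e_1 = (+0.25, -3.25);  n_1 = (-0.9971, -0.0767)
edge 4: e_4 = (-0.51, +3.12);  n_4 = (+0.9869, +0.1613)
∠(n_1, n_4) = 175.12°
δ = |180° − 175.12°| = 4.88°
4.88° ≤ 2α = 66.05°  →  valid

δ = 4.88°, valid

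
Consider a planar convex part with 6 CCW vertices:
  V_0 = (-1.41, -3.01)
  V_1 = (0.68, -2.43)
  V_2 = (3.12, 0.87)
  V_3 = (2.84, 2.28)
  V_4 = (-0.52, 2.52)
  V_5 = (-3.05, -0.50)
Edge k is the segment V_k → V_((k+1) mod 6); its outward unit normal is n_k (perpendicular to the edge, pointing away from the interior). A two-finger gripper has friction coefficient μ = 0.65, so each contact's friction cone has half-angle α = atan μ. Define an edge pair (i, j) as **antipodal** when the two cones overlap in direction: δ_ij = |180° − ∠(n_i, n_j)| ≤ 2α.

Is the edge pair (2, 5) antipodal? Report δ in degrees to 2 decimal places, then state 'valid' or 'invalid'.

α = atan 0.65 = 33.02°;  2α = 66.05°
edge 2: e_2 = (-0.28, +1.41);  n_2 = (+0.9808, +0.1948)
edge 5: e_5 = (+1.64, -2.51);  n_5 = (-0.8371, -0.5470)
∠(n_2, n_5) = 158.07°
δ = |180° − 158.07°| = 21.93°
21.93° ≤ 2α = 66.05°  →  valid

δ = 21.93°, valid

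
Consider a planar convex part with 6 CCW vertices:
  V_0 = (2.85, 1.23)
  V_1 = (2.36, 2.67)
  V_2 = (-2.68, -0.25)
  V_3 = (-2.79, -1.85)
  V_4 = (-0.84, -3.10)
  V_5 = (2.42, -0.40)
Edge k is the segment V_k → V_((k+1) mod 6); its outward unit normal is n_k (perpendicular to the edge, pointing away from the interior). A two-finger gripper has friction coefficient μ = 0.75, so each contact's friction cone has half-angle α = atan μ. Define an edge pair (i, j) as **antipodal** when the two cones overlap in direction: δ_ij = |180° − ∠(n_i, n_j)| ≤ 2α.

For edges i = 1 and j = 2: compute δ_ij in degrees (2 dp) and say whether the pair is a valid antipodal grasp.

α = atan 0.75 = 36.87°;  2α = 73.74°
edge 1: e_1 = (-5.04, -2.92);  n_1 = (-0.5013, +0.8653)
edge 2: e_2 = (-0.11, -1.60);  n_2 = (-0.9976, +0.0686)
∠(n_1, n_2) = 55.98°
δ = |180° − 55.98°| = 124.02°
124.02° > 2α = 73.74°  →  invalid

δ = 124.02°, invalid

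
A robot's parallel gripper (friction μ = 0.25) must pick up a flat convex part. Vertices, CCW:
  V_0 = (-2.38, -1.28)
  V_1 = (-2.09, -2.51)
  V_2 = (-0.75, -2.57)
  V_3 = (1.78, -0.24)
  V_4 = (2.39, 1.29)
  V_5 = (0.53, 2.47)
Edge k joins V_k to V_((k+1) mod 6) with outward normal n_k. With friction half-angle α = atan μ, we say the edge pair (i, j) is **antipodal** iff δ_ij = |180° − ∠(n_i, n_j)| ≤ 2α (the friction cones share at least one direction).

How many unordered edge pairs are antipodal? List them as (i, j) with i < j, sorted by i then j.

α = atan 0.25 = 14.04°;  2α = 28.07°
n_0 = (-0.9733, -0.2295)
n_1 = (-0.0447, -0.9990)
n_2 = (+0.6774, -0.7356)
n_3 = (+0.9289, -0.3703)
n_4 = (+0.5357, +0.8444)
n_5 = (-0.7900, +0.6131)
  (0,1): δ = 105.83°  ·
  (0,2): δ = 60.62°  ·
  (0,3): δ = 35.00°  ·
  (0,4): δ = 44.34°  ·
  (0,5): δ = 128.92°  ·
  (1,2): δ = 134.79°  ·
  (1,3): δ = 109.17°  ·
  (1,4): δ = 29.83°  ·
  (1,5): δ = 54.75°  ·
  (2,3): δ = 154.38°  ·
  (2,4): δ = 75.03°  ·
  (2,5): δ = 9.55°  ✓
  (3,4): δ = 100.65°  ·
  (3,5): δ = 16.07°  ✓
  (4,5): δ = 95.42°  ·
antipodal pairs: 2

count = 2; pairs: (2,5), (3,5)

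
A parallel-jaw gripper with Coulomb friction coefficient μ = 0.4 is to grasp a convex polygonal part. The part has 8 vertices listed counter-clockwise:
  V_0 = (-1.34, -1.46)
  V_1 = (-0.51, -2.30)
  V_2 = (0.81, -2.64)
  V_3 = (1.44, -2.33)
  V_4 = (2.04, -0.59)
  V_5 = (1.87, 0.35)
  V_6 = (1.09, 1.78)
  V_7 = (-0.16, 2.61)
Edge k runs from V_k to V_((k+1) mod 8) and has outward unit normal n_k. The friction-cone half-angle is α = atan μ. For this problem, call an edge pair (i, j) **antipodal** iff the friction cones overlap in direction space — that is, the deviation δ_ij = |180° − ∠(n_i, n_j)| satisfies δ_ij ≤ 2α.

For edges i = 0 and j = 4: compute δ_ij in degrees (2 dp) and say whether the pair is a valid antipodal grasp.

δ = 34.41°, valid

α = atan 0.4 = 21.80°;  2α = 43.60°
edge 0: e_0 = (+0.83, -0.84);  n_0 = (-0.7113, -0.7029)
edge 4: e_4 = (-0.17, +0.94);  n_4 = (+0.9840, +0.1780)
∠(n_0, n_4) = 145.59°
δ = |180° − 145.59°| = 34.41°
34.41° ≤ 2α = 43.60°  →  valid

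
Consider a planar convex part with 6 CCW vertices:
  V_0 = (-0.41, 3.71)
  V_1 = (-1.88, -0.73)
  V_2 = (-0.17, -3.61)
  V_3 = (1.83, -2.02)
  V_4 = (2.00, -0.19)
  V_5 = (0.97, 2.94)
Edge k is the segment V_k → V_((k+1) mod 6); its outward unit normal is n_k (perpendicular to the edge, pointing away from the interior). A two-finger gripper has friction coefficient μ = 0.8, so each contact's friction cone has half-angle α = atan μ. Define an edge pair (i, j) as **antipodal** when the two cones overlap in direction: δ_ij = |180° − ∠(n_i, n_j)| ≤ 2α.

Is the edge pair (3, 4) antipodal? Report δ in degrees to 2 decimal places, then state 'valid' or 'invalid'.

α = atan 0.8 = 38.66°;  2α = 77.32°
edge 3: e_3 = (+0.17, +1.83);  n_3 = (+0.9957, -0.0925)
edge 4: e_4 = (-1.03, +3.13);  n_4 = (+0.9499, +0.3126)
∠(n_3, n_4) = 23.52°
δ = |180° − 23.52°| = 156.48°
156.48° > 2α = 77.32°  →  invalid

δ = 156.48°, invalid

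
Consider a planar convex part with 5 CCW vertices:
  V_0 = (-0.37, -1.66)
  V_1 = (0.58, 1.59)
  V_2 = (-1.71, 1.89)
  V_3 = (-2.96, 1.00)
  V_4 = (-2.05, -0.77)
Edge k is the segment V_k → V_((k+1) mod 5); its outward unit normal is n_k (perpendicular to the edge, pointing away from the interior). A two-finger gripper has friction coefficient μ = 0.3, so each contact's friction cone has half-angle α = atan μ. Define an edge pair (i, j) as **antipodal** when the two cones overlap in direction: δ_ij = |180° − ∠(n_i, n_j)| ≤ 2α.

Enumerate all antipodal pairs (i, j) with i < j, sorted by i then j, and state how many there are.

count = 1; pairs: (1,4)

α = atan 0.3 = 16.70°;  2α = 33.40°
n_0 = (+0.9598, -0.2806)
n_1 = (+0.1299, +0.9915)
n_2 = (-0.5800, +0.8146)
n_3 = (-0.8893, -0.4572)
n_4 = (-0.4681, -0.8837)
  (0,1): δ = 81.17°  ·
  (0,2): δ = 38.26°  ·
  (0,3): δ = 43.50°  ·
  (0,4): δ = 78.38°  ·
  (1,2): δ = 137.09°  ·
  (1,3): δ = 55.33°  ·
  (1,4): δ = 20.45°  ✓
  (2,3): δ = 98.24°  ·
  (2,4): δ = 63.36°  ·
  (3,4): δ = 145.12°  ·
antipodal pairs: 1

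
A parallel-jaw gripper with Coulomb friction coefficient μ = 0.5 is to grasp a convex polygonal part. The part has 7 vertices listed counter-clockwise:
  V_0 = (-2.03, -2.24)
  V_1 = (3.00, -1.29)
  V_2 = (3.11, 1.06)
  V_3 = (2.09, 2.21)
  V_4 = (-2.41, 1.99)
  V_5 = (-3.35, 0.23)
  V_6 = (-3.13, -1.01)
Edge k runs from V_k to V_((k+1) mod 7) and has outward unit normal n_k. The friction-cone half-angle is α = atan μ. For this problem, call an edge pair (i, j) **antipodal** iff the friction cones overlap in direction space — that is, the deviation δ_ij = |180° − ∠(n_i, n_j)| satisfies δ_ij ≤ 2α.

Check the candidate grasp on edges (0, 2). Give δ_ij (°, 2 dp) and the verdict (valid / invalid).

α = atan 0.5 = 26.57°;  2α = 53.13°
edge 0: e_0 = (+5.03, +0.95);  n_0 = (+0.1856, -0.9826)
edge 2: e_2 = (-1.02, +1.15);  n_2 = (+0.7481, +0.6636)
∠(n_0, n_2) = 120.88°
δ = |180° − 120.88°| = 59.12°
59.12° > 2α = 53.13°  →  invalid

δ = 59.12°, invalid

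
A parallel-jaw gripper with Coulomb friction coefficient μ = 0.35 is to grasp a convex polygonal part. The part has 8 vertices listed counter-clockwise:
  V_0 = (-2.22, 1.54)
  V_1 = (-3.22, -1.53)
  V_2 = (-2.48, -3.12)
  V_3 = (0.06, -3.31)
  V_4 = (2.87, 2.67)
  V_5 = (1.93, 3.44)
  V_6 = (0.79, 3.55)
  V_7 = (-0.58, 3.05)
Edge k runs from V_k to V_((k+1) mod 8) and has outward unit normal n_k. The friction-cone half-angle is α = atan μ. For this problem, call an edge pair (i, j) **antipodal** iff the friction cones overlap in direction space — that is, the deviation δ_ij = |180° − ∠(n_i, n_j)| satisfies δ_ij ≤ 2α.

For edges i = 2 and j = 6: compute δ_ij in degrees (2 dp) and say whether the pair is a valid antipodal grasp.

α = atan 0.35 = 19.29°;  2α = 38.58°
edge 2: e_2 = (+2.54, -0.19);  n_2 = (-0.0746, -0.9972)
edge 6: e_6 = (-1.37, -0.50);  n_6 = (-0.3428, +0.9394)
∠(n_2, n_6) = 155.67°
δ = |180° − 155.67°| = 24.33°
24.33° ≤ 2α = 38.58°  →  valid

δ = 24.33°, valid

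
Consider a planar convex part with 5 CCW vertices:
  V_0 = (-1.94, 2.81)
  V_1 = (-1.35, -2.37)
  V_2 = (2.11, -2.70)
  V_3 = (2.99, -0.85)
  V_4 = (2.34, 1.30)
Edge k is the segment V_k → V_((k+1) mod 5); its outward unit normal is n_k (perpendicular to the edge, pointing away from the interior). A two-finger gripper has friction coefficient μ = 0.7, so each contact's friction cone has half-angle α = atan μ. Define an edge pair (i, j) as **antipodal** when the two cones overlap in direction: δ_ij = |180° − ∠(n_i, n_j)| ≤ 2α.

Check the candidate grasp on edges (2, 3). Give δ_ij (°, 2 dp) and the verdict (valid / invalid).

δ = 137.74°, invalid

α = atan 0.7 = 34.99°;  2α = 69.98°
edge 2: e_2 = (+0.88, +1.85);  n_2 = (+0.9030, -0.4296)
edge 3: e_3 = (-0.65, +2.15);  n_3 = (+0.9572, +0.2894)
∠(n_2, n_3) = 42.26°
δ = |180° − 42.26°| = 137.74°
137.74° > 2α = 69.98°  →  invalid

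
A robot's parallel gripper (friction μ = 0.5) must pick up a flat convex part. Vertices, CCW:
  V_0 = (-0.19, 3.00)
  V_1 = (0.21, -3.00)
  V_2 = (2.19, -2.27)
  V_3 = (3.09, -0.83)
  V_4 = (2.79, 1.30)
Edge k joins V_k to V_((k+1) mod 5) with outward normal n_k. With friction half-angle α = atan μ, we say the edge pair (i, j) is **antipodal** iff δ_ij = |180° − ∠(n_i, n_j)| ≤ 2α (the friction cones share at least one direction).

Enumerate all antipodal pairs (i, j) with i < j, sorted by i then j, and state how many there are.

count = 3; pairs: (0,2), (0,3), (1,4)

α = atan 0.5 = 26.57°;  2α = 53.13°
n_0 = (-0.9978, -0.0665)
n_1 = (+0.3459, -0.9383)
n_2 = (+0.8480, -0.5300)
n_3 = (+0.9902, +0.1395)
n_4 = (+0.4955, +0.8686)
  (0,1): δ = 73.58°  ·
  (0,2): δ = 35.82°  ✓
  (0,3): δ = 4.20°  ✓
  (0,4): δ = 56.48°  ·
  (1,2): δ = 142.24°  ·
  (1,3): δ = 102.22°  ·
  (1,4): δ = 49.94°  ✓
  (2,3): δ = 139.98°  ·
  (2,4): δ = 87.70°  ·
  (3,4): δ = 127.72°  ·
antipodal pairs: 3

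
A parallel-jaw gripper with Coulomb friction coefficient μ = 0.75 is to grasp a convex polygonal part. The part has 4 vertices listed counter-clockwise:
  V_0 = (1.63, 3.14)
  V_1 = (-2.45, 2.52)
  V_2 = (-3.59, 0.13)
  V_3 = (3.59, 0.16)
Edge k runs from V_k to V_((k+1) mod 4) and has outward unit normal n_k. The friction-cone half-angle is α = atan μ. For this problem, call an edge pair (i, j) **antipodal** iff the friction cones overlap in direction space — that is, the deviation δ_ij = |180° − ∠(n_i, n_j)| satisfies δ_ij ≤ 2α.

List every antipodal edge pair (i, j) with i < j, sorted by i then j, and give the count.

count = 4; pairs: (0,2), (1,2), (1,3), (2,3)

α = atan 0.75 = 36.87°;  2α = 73.74°
n_0 = (-0.1502, +0.9887)
n_1 = (-0.9026, +0.4305)
n_2 = (+0.0042, -1.0000)
n_3 = (+0.8355, +0.5495)
  (0,1): δ = 124.14°  ·
  (0,2): δ = 8.40°  ✓
  (0,3): δ = 114.69°  ·
  (1,2): δ = 64.26°  ✓
  (1,3): δ = 58.83°  ✓
  (2,3): δ = 56.91°  ✓
antipodal pairs: 4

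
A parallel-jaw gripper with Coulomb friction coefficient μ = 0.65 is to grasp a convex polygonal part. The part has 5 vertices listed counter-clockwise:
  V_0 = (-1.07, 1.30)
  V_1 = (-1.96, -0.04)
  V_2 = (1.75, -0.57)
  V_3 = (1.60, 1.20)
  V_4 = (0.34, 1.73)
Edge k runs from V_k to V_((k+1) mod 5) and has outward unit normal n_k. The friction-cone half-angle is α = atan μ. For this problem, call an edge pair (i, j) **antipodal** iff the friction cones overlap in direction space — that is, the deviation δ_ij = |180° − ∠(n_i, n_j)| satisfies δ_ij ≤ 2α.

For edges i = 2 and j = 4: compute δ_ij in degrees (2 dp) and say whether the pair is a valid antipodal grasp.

α = atan 0.65 = 33.02°;  2α = 66.05°
edge 2: e_2 = (-0.15, +1.77);  n_2 = (+0.9964, +0.0844)
edge 4: e_4 = (-1.41, -0.43);  n_4 = (-0.2917, +0.9565)
∠(n_2, n_4) = 102.12°
δ = |180° − 102.12°| = 77.88°
77.88° > 2α = 66.05°  →  invalid

δ = 77.88°, invalid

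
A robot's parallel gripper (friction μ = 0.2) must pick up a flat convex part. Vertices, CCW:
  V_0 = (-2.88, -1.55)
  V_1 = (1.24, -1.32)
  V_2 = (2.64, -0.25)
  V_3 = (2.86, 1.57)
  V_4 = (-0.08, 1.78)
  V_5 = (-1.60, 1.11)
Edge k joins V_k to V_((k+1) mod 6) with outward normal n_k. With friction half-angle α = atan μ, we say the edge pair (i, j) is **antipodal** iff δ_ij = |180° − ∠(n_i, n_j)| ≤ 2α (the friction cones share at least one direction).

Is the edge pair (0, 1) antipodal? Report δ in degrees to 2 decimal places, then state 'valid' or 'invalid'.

δ = 145.81°, invalid

α = atan 0.2 = 11.31°;  2α = 22.62°
edge 0: e_0 = (+4.12, +0.23);  n_0 = (+0.0557, -0.9984)
edge 1: e_1 = (+1.40, +1.07);  n_1 = (+0.6072, -0.7945)
∠(n_0, n_1) = 34.19°
δ = |180° − 34.19°| = 145.81°
145.81° > 2α = 22.62°  →  invalid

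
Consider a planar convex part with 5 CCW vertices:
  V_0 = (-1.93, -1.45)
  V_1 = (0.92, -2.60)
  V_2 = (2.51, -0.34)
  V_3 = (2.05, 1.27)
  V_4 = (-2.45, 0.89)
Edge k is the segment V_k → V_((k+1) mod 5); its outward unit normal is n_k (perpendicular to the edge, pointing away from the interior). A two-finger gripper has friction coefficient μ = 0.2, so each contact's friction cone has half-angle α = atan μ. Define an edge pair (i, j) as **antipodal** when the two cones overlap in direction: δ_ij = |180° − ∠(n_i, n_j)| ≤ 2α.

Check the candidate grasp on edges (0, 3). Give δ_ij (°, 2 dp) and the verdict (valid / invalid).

δ = 26.80°, invalid

α = atan 0.2 = 11.31°;  2α = 22.62°
edge 0: e_0 = (+2.85, -1.15);  n_0 = (-0.3742, -0.9274)
edge 3: e_3 = (-4.50, -0.38);  n_3 = (-0.0841, +0.9965)
∠(n_0, n_3) = 153.20°
δ = |180° − 153.20°| = 26.80°
26.80° > 2α = 22.62°  →  invalid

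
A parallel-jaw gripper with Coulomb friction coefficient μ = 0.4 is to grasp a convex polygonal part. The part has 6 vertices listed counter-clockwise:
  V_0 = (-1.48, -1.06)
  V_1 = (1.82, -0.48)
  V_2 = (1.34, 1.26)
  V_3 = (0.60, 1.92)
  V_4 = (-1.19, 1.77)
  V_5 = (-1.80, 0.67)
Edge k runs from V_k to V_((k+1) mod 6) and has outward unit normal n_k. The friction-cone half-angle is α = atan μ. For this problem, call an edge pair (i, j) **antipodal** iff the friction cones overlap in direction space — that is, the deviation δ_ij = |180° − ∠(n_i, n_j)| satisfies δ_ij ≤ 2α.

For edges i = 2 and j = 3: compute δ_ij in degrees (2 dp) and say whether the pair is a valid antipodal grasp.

α = atan 0.4 = 21.80°;  2α = 43.60°
edge 2: e_2 = (-0.74, +0.66);  n_2 = (+0.6656, +0.7463)
edge 3: e_3 = (-1.79, -0.15);  n_3 = (-0.0835, +0.9965)
∠(n_2, n_3) = 46.52°
δ = |180° − 46.52°| = 133.48°
133.48° > 2α = 43.60°  →  invalid

δ = 133.48°, invalid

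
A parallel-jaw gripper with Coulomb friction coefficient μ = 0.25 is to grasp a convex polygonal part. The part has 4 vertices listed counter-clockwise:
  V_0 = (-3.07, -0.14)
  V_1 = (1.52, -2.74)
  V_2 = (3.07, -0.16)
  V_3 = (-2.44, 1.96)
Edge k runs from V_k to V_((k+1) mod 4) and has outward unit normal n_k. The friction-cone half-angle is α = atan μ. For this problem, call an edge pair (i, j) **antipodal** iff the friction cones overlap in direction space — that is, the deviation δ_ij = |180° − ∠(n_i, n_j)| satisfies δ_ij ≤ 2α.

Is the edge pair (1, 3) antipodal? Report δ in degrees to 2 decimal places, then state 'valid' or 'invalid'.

δ = 14.30°, valid

α = atan 0.25 = 14.04°;  2α = 28.07°
edge 1: e_1 = (+1.55, +2.58);  n_1 = (+0.8572, -0.5150)
edge 3: e_3 = (-0.63, -2.10);  n_3 = (-0.9578, +0.2873)
∠(n_1, n_3) = 165.70°
δ = |180° − 165.70°| = 14.30°
14.30° ≤ 2α = 28.07°  →  valid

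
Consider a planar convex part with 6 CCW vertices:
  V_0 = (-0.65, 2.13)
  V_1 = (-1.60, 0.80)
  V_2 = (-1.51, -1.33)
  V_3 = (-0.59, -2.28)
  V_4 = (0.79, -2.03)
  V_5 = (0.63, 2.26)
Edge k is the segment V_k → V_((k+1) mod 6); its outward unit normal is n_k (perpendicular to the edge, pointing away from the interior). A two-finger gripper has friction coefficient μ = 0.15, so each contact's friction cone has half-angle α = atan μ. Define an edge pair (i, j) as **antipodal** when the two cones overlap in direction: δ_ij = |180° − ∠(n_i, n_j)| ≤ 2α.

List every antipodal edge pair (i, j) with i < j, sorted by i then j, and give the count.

count = 2; pairs: (1,4), (3,5)

α = atan 0.15 = 8.53°;  2α = 17.06°
n_0 = (-0.8137, +0.5812)
n_1 = (-0.9991, -0.0422)
n_2 = (-0.7184, -0.6957)
n_3 = (+0.1783, -0.9840)
n_4 = (+0.9993, +0.0373)
n_5 = (-0.1010, +0.9949)
  (0,1): δ = 142.04°  ·
  (0,2): δ = 100.38°  ·
  (0,3): δ = 44.19°  ·
  (0,4): δ = 37.67°  ·
  (0,5): δ = 131.34°  ·
  (1,2): δ = 138.34°  ·
  (1,3): δ = 82.15°  ·
  (1,4): δ = 0.28°  ✓
  (1,5): δ = 93.38°  ·
  (2,3): δ = 123.81°  ·
  (2,4): δ = 41.94°  ·
  (2,5): δ = 51.72°  ·
  (3,4): δ = 98.13°  ·
  (3,5): δ = 4.47°  ✓
  (4,5): δ = 86.34°  ·
antipodal pairs: 2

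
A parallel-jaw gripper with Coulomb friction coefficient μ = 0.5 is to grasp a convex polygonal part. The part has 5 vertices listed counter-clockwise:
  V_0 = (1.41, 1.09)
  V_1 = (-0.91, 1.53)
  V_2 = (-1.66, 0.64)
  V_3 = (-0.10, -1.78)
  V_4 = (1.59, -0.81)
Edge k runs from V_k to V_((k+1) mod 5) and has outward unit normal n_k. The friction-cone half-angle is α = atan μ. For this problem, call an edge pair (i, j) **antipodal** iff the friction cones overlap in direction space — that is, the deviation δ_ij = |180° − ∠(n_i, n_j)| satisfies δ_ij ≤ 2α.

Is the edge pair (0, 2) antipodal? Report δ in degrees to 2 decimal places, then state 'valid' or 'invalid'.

α = atan 0.5 = 26.57°;  2α = 53.13°
edge 0: e_0 = (-2.32, +0.44);  n_0 = (+0.1863, +0.9825)
edge 2: e_2 = (+1.56, -2.42);  n_2 = (-0.8405, -0.5418)
∠(n_0, n_2) = 133.55°
δ = |180° − 133.55°| = 46.45°
46.45° ≤ 2α = 53.13°  →  valid

δ = 46.45°, valid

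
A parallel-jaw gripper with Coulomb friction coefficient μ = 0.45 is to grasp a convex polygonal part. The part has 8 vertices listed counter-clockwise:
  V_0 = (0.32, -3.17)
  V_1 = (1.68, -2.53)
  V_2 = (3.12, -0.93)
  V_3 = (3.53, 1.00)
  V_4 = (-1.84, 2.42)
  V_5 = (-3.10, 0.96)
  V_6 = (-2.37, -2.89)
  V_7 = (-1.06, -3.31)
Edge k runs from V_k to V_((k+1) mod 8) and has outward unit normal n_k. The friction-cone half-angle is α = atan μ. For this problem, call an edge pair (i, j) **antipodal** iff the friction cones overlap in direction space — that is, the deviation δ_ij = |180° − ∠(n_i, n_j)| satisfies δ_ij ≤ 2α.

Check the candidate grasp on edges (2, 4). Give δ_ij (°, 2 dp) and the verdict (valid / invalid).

α = atan 0.45 = 24.23°;  2α = 48.46°
edge 2: e_2 = (+0.41, +1.93);  n_2 = (+0.9782, -0.2078)
edge 4: e_4 = (-1.26, -1.46);  n_4 = (-0.7571, +0.6533)
∠(n_2, n_4) = 151.20°
δ = |180° − 151.20°| = 28.80°
28.80° ≤ 2α = 48.46°  →  valid

δ = 28.80°, valid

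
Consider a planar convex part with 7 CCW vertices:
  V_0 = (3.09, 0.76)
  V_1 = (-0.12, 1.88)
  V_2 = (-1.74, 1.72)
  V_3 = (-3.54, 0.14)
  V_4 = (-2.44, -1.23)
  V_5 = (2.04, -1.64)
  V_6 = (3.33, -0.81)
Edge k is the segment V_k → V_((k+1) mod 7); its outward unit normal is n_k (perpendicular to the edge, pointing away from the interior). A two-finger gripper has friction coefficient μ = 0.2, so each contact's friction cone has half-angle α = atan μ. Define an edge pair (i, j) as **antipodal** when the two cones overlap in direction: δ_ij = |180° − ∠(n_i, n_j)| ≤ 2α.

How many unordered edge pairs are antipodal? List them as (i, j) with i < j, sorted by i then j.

α = atan 0.2 = 11.31°;  2α = 22.62°
n_0 = (+0.3294, +0.9442)
n_1 = (-0.0983, +0.9952)
n_2 = (-0.6597, +0.7515)
n_3 = (-0.7798, -0.6261)
n_4 = (-0.0911, -0.9958)
n_5 = (+0.5411, -0.8410)
n_6 = (+0.9885, +0.1511)
  (0,1): δ = 155.13°  ·
  (0,2): δ = 119.49°  ·
  (0,3): δ = 32.00°  ·
  (0,4): δ = 14.01°  ✓
  (0,5): δ = 51.99°  ·
  (0,6): δ = 117.93°  ·
  (1,2): δ = 144.36°  ·
  (1,3): δ = 56.88°  ·
  (1,4): δ = 10.87°  ✓
  (1,5): δ = 27.12°  ·
  (1,6): δ = 93.05°  ·
  (2,3): δ = 92.51°  ·
  (2,4): δ = 46.50°  ·
  (2,5): δ = 8.52°  ✓
  (2,6): δ = 57.42°  ·
  (3,4): δ = 133.99°  ·
  (3,5): δ = 96.00°  ·
  (3,6): δ = 30.07°  ·
  (4,5): δ = 142.01°  ·
  (4,6): δ = 76.08°  ·
  (5,6): δ = 114.07°  ·
antipodal pairs: 3

count = 3; pairs: (0,4), (1,4), (2,5)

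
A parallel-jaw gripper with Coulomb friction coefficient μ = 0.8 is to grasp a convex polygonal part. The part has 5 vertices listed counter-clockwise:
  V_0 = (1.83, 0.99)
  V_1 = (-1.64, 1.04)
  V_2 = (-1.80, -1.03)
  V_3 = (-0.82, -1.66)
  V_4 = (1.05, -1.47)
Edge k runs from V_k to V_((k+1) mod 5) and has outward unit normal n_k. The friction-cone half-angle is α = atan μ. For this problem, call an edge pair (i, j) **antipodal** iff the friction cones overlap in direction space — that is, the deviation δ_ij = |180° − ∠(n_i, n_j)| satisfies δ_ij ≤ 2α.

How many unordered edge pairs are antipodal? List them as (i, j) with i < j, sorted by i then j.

count = 5; pairs: (0,2), (0,3), (0,4), (1,4), (2,4)

α = atan 0.8 = 38.66°;  2α = 77.32°
n_0 = (+0.0144, +0.9999)
n_1 = (-0.9970, +0.0771)
n_2 = (-0.5408, -0.8412)
n_3 = (+0.1011, -0.9949)
n_4 = (+0.9532, -0.3022)
  (0,1): δ = 93.59°  ·
  (0,2): δ = 31.91°  ✓
  (0,3): δ = 6.63°  ✓
  (0,4): δ = 73.23°  ✓
  (1,2): δ = 118.32°  ·
  (1,3): δ = 79.78°  ·
  (1,4): δ = 13.17°  ✓
  (2,3): δ = 141.46°  ·
  (2,4): δ = 74.86°  ✓
  (3,4): δ = 113.39°  ·
antipodal pairs: 5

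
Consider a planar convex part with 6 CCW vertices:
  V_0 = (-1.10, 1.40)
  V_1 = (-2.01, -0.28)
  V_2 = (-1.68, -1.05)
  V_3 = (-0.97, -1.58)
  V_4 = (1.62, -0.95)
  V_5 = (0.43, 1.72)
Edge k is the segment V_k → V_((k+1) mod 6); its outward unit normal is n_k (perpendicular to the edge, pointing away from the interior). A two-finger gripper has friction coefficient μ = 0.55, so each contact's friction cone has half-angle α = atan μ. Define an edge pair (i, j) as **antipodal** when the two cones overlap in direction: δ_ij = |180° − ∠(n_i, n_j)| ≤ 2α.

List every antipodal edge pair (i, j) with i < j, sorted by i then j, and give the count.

α = atan 0.55 = 28.81°;  2α = 57.62°
n_0 = (-0.8793, +0.4763)
n_1 = (-0.9191, -0.3939)
n_2 = (-0.5982, -0.8014)
n_3 = (+0.2364, -0.9717)
n_4 = (+0.9134, +0.4071)
n_5 = (-0.2047, +0.9788)
  (0,1): δ = 128.36°  ·
  (0,2): δ = 98.30°  ·
  (0,3): δ = 47.89°  ✓
  (0,4): δ = 52.47°  ✓
  (0,5): δ = 130.26°  ·
  (1,2): δ = 149.94°  ·
  (1,3): δ = 99.53°  ·
  (1,4): δ = 0.82°  ✓
  (1,5): δ = 78.61°  ·
  (2,3): δ = 129.59°  ·
  (2,4): δ = 29.24°  ✓
  (2,5): δ = 48.55°  ✓
  (3,4): δ = 79.65°  ·
  (3,5): δ = 1.86°  ✓
  (4,5): δ = 102.21°  ·
antipodal pairs: 6

count = 6; pairs: (0,3), (0,4), (1,4), (2,4), (2,5), (3,5)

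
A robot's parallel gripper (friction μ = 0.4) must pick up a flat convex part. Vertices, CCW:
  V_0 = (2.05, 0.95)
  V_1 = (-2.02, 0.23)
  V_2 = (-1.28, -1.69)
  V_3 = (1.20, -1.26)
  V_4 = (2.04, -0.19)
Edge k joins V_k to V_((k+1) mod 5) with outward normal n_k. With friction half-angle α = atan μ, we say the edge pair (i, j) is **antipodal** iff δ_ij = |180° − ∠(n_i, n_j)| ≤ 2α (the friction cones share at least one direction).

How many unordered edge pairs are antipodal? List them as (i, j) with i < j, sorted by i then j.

α = atan 0.4 = 21.80°;  2α = 43.60°
n_0 = (-0.1742, +0.9847)
n_1 = (-0.9331, -0.3596)
n_2 = (+0.1708, -0.9853)
n_3 = (+0.7866, -0.6175)
n_4 = (+1.0000, -0.0088)
  (0,1): δ = 78.95°  ·
  (0,2): δ = 0.20°  ✓
  (0,3): δ = 41.83°  ✓
  (0,4): δ = 79.47°  ·
  (1,2): δ = 101.24°  ·
  (1,3): δ = 59.21°  ·
  (1,4): δ = 21.58°  ✓
  (2,3): δ = 137.97°  ·
  (2,4): δ = 100.34°  ·
  (3,4): δ = 142.37°  ·
antipodal pairs: 3

count = 3; pairs: (0,2), (0,3), (1,4)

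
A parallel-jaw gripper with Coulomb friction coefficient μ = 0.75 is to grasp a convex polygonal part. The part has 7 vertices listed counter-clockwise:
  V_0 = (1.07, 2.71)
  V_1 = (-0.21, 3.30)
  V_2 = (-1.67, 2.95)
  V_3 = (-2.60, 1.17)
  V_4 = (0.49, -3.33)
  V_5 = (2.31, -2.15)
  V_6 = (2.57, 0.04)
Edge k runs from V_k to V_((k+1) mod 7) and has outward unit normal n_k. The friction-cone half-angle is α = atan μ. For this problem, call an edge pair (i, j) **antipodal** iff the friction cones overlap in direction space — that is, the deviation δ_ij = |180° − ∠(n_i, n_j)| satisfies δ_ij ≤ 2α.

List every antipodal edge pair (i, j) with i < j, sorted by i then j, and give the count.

α = atan 0.75 = 36.87°;  2α = 73.74°
n_0 = (+0.4186, +0.9082)
n_1 = (-0.2331, +0.9724)
n_2 = (-0.8863, +0.4631)
n_3 = (-0.8244, -0.5661)
n_4 = (+0.5440, -0.8391)
n_5 = (+0.9930, -0.1179)
n_6 = (+0.8718, +0.4898)
  (0,1): δ = 141.77°  ·
  (0,2): δ = 92.84°  ·
  (0,3): δ = 30.78°  ✓
  (0,4): δ = 57.70°  ✓
  (0,5): δ = 107.98°  ·
  (0,6): δ = 144.07°  ·
  (1,2): δ = 131.07°  ·
  (1,3): δ = 69.00°  ✓
  (1,4): δ = 19.48°  ✓
  (1,5): δ = 69.75°  ✓
  (1,6): δ = 105.85°  ·
  (2,3): δ = 117.94°  ·
  (2,4): δ = 29.46°  ✓
  (2,5): δ = 20.82°  ✓
  (2,6): δ = 56.91°  ✓
  (3,4): δ = 91.52°  ·
  (3,5): δ = 41.25°  ✓
  (3,6): δ = 5.15°  ✓
  (4,5): δ = 129.73°  ·
  (4,6): δ = 93.63°  ·
  (5,6): δ = 143.90°  ·
antipodal pairs: 10

count = 10; pairs: (0,3), (0,4), (1,3), (1,4), (1,5), (2,4), (2,5), (2,6), (3,5), (3,6)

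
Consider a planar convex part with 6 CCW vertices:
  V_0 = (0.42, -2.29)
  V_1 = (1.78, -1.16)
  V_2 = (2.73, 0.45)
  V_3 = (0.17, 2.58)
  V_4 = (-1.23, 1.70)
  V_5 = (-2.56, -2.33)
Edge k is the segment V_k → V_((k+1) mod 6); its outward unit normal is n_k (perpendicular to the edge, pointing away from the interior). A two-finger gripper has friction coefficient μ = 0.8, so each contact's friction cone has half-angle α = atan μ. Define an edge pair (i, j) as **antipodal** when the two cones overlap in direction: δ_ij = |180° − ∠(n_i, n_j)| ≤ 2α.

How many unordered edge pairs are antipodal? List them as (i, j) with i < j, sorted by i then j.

count = 8; pairs: (0,3), (0,4), (1,3), (1,4), (2,4), (2,5), (3,5), (4,5)

α = atan 0.8 = 38.66°;  2α = 77.32°
n_0 = (+0.6391, -0.7691)
n_1 = (+0.8612, -0.5082)
n_2 = (+0.6396, +0.7687)
n_3 = (-0.5322, +0.8466)
n_4 = (-0.9496, +0.3134)
n_5 = (+0.0134, -0.9999)
  (0,1): δ = 160.27°  ·
  (0,2): δ = 79.48°  ·
  (0,3): δ = 7.57°  ✓
  (0,4): δ = 32.01°  ✓
  (0,5): δ = 141.05°  ·
  (1,2): δ = 99.22°  ·
  (1,3): δ = 27.30°  ✓
  (1,4): δ = 12.28°  ✓
  (1,5): δ = 121.31°  ·
  (2,3): δ = 108.09°  ·
  (2,4): δ = 68.50°  ✓
  (2,5): δ = 40.53°  ✓
  (3,4): δ = 140.42°  ·
  (3,5): δ = 31.38°  ✓
  (4,5): δ = 70.97°  ✓
antipodal pairs: 8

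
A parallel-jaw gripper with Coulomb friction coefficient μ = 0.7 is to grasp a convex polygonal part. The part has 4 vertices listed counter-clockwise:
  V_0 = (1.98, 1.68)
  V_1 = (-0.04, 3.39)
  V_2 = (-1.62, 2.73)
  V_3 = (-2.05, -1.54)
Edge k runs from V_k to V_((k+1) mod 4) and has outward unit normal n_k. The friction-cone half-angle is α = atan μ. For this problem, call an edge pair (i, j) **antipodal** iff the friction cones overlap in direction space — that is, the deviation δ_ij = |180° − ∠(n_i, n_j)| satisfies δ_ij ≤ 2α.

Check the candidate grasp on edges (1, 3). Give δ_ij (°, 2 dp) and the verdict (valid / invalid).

δ = 15.95°, valid

α = atan 0.7 = 34.99°;  2α = 69.98°
edge 1: e_1 = (-1.58, -0.66);  n_1 = (-0.3854, +0.9227)
edge 3: e_3 = (+4.03, +3.22);  n_3 = (+0.6242, -0.7812)
∠(n_1, n_3) = 164.05°
δ = |180° − 164.05°| = 15.95°
15.95° ≤ 2α = 69.98°  →  valid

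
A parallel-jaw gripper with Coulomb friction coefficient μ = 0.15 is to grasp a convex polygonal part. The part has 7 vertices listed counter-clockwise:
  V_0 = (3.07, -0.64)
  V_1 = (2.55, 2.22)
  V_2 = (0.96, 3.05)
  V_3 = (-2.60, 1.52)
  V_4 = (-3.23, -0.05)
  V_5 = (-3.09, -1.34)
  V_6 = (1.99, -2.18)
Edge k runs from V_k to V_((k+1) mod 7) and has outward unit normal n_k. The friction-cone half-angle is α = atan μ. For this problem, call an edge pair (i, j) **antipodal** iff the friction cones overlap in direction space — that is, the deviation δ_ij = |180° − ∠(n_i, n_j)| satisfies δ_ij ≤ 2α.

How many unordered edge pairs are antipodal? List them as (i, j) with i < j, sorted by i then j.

count = 2; pairs: (0,4), (3,6)

α = atan 0.15 = 8.53°;  2α = 17.06°
n_0 = (+0.9839, +0.1789)
n_1 = (+0.4628, +0.8865)
n_2 = (-0.3949, +0.9187)
n_3 = (-0.9281, +0.3724)
n_4 = (-0.9942, -0.1079)
n_5 = (-0.1631, -0.9866)
n_6 = (+0.8187, -0.5742)
  (0,1): δ = 127.87°  ·
  (0,2): δ = 77.05°  ·
  (0,3): δ = 32.17°  ·
  (0,4): δ = 4.11°  ✓
  (0,5): δ = 70.31°  ·
  (0,6): δ = 134.65°  ·
  (1,2): δ = 129.18°  ·
  (1,3): δ = 84.30°  ·
  (1,4): δ = 56.24°  ·
  (1,5): δ = 18.18°  ·
  (1,6): δ = 82.52°  ·
  (2,3): δ = 135.12°  ·
  (2,4): δ = 107.06°  ·
  (2,5): δ = 32.65°  ·
  (2,6): δ = 31.70°  ·
  (3,4): δ = 151.94°  ·
  (3,5): δ = 77.52°  ·
  (3,6): δ = 13.18°  ✓
  (4,5): δ = 105.58°  ·
  (4,6): δ = 41.24°  ·
  (5,6): δ = 115.65°  ·
antipodal pairs: 2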